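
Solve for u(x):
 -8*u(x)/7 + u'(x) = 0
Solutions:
 u(x) = C1*exp(8*x/7)


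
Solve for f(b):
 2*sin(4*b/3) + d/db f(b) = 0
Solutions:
 f(b) = C1 + 3*cos(4*b/3)/2


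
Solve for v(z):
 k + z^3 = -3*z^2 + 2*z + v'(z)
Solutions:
 v(z) = C1 + k*z + z^4/4 + z^3 - z^2


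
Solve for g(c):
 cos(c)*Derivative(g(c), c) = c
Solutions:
 g(c) = C1 + Integral(c/cos(c), c)


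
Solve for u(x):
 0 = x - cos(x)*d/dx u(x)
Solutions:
 u(x) = C1 + Integral(x/cos(x), x)


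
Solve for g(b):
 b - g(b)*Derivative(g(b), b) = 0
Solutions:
 g(b) = -sqrt(C1 + b^2)
 g(b) = sqrt(C1 + b^2)


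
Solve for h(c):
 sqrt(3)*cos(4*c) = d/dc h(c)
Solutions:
 h(c) = C1 + sqrt(3)*sin(4*c)/4


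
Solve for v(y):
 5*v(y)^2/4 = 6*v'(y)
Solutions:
 v(y) = -24/(C1 + 5*y)


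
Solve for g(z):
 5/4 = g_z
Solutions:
 g(z) = C1 + 5*z/4


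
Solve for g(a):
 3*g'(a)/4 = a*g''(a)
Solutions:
 g(a) = C1 + C2*a^(7/4)


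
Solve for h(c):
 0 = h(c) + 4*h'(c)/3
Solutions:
 h(c) = C1*exp(-3*c/4)


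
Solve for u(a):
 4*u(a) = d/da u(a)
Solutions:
 u(a) = C1*exp(4*a)


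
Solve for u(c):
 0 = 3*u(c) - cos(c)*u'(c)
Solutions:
 u(c) = C1*(sin(c) + 1)^(3/2)/(sin(c) - 1)^(3/2)


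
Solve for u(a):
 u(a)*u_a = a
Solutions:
 u(a) = -sqrt(C1 + a^2)
 u(a) = sqrt(C1 + a^2)


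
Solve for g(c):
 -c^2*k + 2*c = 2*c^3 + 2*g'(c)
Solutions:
 g(c) = C1 - c^4/4 - c^3*k/6 + c^2/2


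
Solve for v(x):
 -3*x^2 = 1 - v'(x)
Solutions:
 v(x) = C1 + x^3 + x


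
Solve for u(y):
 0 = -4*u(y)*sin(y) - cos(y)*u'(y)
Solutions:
 u(y) = C1*cos(y)^4


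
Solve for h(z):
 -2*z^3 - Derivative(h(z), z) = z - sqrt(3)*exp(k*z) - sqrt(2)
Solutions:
 h(z) = C1 - z^4/2 - z^2/2 + sqrt(2)*z + sqrt(3)*exp(k*z)/k


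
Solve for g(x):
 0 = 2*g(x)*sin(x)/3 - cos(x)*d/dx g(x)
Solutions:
 g(x) = C1/cos(x)^(2/3)


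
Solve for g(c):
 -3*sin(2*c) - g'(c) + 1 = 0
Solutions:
 g(c) = C1 + c + 3*cos(2*c)/2


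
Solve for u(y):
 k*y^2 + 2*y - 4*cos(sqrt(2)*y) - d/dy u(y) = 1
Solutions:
 u(y) = C1 + k*y^3/3 + y^2 - y - 2*sqrt(2)*sin(sqrt(2)*y)


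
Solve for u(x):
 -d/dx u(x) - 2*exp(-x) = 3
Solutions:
 u(x) = C1 - 3*x + 2*exp(-x)


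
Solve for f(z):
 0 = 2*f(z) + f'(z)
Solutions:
 f(z) = C1*exp(-2*z)


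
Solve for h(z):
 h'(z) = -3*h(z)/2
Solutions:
 h(z) = C1*exp(-3*z/2)


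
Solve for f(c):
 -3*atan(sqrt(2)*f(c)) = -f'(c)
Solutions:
 Integral(1/atan(sqrt(2)*_y), (_y, f(c))) = C1 + 3*c


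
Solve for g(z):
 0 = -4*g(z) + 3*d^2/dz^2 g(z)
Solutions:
 g(z) = C1*exp(-2*sqrt(3)*z/3) + C2*exp(2*sqrt(3)*z/3)


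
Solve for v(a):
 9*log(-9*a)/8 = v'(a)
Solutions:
 v(a) = C1 + 9*a*log(-a)/8 + 9*a*(-1 + 2*log(3))/8


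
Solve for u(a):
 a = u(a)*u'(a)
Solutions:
 u(a) = -sqrt(C1 + a^2)
 u(a) = sqrt(C1 + a^2)


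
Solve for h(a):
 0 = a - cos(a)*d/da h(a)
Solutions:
 h(a) = C1 + Integral(a/cos(a), a)


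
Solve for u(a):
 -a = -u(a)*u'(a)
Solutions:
 u(a) = -sqrt(C1 + a^2)
 u(a) = sqrt(C1 + a^2)


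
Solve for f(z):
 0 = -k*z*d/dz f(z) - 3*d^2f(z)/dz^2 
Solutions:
 f(z) = Piecewise((-sqrt(6)*sqrt(pi)*C1*erf(sqrt(6)*sqrt(k)*z/6)/(2*sqrt(k)) - C2, (k > 0) | (k < 0)), (-C1*z - C2, True))


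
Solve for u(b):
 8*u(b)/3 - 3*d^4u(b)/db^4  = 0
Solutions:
 u(b) = C1*exp(-2^(3/4)*sqrt(3)*b/3) + C2*exp(2^(3/4)*sqrt(3)*b/3) + C3*sin(2^(3/4)*sqrt(3)*b/3) + C4*cos(2^(3/4)*sqrt(3)*b/3)


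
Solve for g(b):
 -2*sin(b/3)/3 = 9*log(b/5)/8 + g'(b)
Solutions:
 g(b) = C1 - 9*b*log(b)/8 + 9*b/8 + 9*b*log(5)/8 + 2*cos(b/3)


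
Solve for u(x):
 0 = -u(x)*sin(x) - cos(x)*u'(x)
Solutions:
 u(x) = C1*cos(x)


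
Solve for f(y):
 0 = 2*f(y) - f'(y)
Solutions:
 f(y) = C1*exp(2*y)


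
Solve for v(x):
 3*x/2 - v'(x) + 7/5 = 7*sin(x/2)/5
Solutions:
 v(x) = C1 + 3*x^2/4 + 7*x/5 + 14*cos(x/2)/5


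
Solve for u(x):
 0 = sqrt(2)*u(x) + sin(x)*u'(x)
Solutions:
 u(x) = C1*(cos(x) + 1)^(sqrt(2)/2)/(cos(x) - 1)^(sqrt(2)/2)


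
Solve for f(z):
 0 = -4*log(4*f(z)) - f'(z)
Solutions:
 Integral(1/(log(_y) + 2*log(2)), (_y, f(z)))/4 = C1 - z


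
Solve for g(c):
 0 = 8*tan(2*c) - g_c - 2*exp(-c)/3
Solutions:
 g(c) = C1 + 2*log(tan(2*c)^2 + 1) + 2*exp(-c)/3


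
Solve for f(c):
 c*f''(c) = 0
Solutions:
 f(c) = C1 + C2*c


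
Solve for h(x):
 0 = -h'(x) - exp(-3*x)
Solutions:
 h(x) = C1 + exp(-3*x)/3


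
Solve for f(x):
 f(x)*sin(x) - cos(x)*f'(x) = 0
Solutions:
 f(x) = C1/cos(x)


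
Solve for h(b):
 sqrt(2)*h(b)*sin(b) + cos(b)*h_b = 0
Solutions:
 h(b) = C1*cos(b)^(sqrt(2))


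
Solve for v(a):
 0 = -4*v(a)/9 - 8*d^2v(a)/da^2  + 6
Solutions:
 v(a) = C1*sin(sqrt(2)*a/6) + C2*cos(sqrt(2)*a/6) + 27/2


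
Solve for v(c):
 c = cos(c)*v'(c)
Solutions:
 v(c) = C1 + Integral(c/cos(c), c)


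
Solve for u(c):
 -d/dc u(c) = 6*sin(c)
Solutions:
 u(c) = C1 + 6*cos(c)


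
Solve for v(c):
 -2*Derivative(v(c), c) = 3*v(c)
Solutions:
 v(c) = C1*exp(-3*c/2)


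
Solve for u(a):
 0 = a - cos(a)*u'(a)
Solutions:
 u(a) = C1 + Integral(a/cos(a), a)


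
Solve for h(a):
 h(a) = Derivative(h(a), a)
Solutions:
 h(a) = C1*exp(a)


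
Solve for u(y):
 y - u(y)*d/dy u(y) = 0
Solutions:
 u(y) = -sqrt(C1 + y^2)
 u(y) = sqrt(C1 + y^2)


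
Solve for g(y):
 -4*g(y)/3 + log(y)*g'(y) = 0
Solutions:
 g(y) = C1*exp(4*li(y)/3)


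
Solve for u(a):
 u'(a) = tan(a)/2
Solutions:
 u(a) = C1 - log(cos(a))/2


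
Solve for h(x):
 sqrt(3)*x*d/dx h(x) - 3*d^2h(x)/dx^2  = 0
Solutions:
 h(x) = C1 + C2*erfi(sqrt(2)*3^(3/4)*x/6)


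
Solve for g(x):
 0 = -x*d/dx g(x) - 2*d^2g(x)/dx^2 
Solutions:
 g(x) = C1 + C2*erf(x/2)


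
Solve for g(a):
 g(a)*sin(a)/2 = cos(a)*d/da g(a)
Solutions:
 g(a) = C1/sqrt(cos(a))


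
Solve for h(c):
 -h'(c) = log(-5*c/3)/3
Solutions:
 h(c) = C1 - c*log(-c)/3 + c*(-log(5) + 1 + log(3))/3


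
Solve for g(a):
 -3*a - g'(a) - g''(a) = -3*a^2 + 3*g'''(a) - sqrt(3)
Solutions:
 g(a) = C1 + a^3 - 9*a^2/2 - 9*a + sqrt(3)*a + (C2*sin(sqrt(11)*a/6) + C3*cos(sqrt(11)*a/6))*exp(-a/6)


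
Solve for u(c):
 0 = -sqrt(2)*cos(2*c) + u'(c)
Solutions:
 u(c) = C1 + sqrt(2)*sin(2*c)/2


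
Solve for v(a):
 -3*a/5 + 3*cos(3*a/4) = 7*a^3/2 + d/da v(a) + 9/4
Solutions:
 v(a) = C1 - 7*a^4/8 - 3*a^2/10 - 9*a/4 + 4*sin(3*a/4)


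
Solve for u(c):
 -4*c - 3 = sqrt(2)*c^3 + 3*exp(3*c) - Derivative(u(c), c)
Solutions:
 u(c) = C1 + sqrt(2)*c^4/4 + 2*c^2 + 3*c + exp(3*c)


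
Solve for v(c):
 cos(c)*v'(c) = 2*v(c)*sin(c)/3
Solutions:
 v(c) = C1/cos(c)^(2/3)


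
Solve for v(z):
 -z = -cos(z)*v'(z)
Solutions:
 v(z) = C1 + Integral(z/cos(z), z)


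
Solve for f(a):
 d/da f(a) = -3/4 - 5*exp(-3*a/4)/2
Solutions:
 f(a) = C1 - 3*a/4 + 10*exp(-3*a/4)/3


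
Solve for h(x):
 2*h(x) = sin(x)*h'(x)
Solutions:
 h(x) = C1*(cos(x) - 1)/(cos(x) + 1)


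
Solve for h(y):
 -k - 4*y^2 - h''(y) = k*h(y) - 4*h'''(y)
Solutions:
 h(y) = C1*exp(y*(-(-216*k + sqrt((216*k + 1)^2 - 1) - 1)^(1/3) + 1 - 1/(-216*k + sqrt((216*k + 1)^2 - 1) - 1)^(1/3))/12) + C2*exp(y*((-216*k + sqrt((216*k + 1)^2 - 1) - 1)^(1/3) - sqrt(3)*I*(-216*k + sqrt((216*k + 1)^2 - 1) - 1)^(1/3) + 2 - 4/((-1 + sqrt(3)*I)*(-216*k + sqrt((216*k + 1)^2 - 1) - 1)^(1/3)))/24) + C3*exp(y*((-216*k + sqrt((216*k + 1)^2 - 1) - 1)^(1/3) + sqrt(3)*I*(-216*k + sqrt((216*k + 1)^2 - 1) - 1)^(1/3) + 2 + 4/((1 + sqrt(3)*I)*(-216*k + sqrt((216*k + 1)^2 - 1) - 1)^(1/3)))/24) - 1 - 4*y^2/k + 8/k^2


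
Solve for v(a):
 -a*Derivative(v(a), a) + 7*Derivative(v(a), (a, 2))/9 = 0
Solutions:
 v(a) = C1 + C2*erfi(3*sqrt(14)*a/14)


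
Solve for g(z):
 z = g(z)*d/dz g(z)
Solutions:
 g(z) = -sqrt(C1 + z^2)
 g(z) = sqrt(C1 + z^2)


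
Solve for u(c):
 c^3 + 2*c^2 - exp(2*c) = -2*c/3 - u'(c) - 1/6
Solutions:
 u(c) = C1 - c^4/4 - 2*c^3/3 - c^2/3 - c/6 + exp(2*c)/2


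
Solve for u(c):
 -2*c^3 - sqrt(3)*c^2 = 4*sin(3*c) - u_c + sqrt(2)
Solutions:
 u(c) = C1 + c^4/2 + sqrt(3)*c^3/3 + sqrt(2)*c - 4*cos(3*c)/3


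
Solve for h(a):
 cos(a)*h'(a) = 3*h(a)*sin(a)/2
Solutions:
 h(a) = C1/cos(a)^(3/2)


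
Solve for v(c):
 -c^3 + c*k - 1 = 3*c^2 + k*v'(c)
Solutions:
 v(c) = C1 - c^4/(4*k) - c^3/k + c^2/2 - c/k


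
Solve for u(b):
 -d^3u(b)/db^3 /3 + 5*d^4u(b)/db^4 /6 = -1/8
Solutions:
 u(b) = C1 + C2*b + C3*b^2 + C4*exp(2*b/5) + b^3/16


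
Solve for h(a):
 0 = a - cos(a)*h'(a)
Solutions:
 h(a) = C1 + Integral(a/cos(a), a)


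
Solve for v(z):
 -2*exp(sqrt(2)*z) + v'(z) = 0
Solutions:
 v(z) = C1 + sqrt(2)*exp(sqrt(2)*z)


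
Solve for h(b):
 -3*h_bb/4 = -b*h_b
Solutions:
 h(b) = C1 + C2*erfi(sqrt(6)*b/3)


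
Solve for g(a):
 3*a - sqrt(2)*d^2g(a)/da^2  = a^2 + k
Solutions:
 g(a) = C1 + C2*a - sqrt(2)*a^4/24 + sqrt(2)*a^3/4 - sqrt(2)*a^2*k/4


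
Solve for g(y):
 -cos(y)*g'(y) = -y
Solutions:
 g(y) = C1 + Integral(y/cos(y), y)


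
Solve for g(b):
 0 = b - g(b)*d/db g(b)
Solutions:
 g(b) = -sqrt(C1 + b^2)
 g(b) = sqrt(C1 + b^2)


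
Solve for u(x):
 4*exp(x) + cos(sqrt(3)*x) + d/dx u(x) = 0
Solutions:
 u(x) = C1 - 4*exp(x) - sqrt(3)*sin(sqrt(3)*x)/3


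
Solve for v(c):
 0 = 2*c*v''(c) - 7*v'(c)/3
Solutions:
 v(c) = C1 + C2*c^(13/6)


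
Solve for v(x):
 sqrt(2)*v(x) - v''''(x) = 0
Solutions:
 v(x) = C1*exp(-2^(1/8)*x) + C2*exp(2^(1/8)*x) + C3*sin(2^(1/8)*x) + C4*cos(2^(1/8)*x)


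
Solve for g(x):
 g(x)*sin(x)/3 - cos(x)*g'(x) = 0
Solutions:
 g(x) = C1/cos(x)^(1/3)


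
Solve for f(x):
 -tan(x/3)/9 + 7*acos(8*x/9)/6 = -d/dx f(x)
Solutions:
 f(x) = C1 - 7*x*acos(8*x/9)/6 + 7*sqrt(81 - 64*x^2)/48 - log(cos(x/3))/3


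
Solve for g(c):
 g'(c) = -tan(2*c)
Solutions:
 g(c) = C1 + log(cos(2*c))/2


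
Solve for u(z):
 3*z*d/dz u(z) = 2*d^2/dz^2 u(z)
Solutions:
 u(z) = C1 + C2*erfi(sqrt(3)*z/2)


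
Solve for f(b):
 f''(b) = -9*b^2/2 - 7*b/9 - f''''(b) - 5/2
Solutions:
 f(b) = C1 + C2*b + C3*sin(b) + C4*cos(b) - 3*b^4/8 - 7*b^3/54 + 13*b^2/4


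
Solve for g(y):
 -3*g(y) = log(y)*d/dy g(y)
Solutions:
 g(y) = C1*exp(-3*li(y))


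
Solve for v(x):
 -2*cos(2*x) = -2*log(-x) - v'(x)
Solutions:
 v(x) = C1 - 2*x*log(-x) + 2*x + sin(2*x)


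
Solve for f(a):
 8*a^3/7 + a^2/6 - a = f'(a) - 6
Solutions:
 f(a) = C1 + 2*a^4/7 + a^3/18 - a^2/2 + 6*a


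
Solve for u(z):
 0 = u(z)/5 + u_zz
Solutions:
 u(z) = C1*sin(sqrt(5)*z/5) + C2*cos(sqrt(5)*z/5)


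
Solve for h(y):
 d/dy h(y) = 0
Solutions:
 h(y) = C1


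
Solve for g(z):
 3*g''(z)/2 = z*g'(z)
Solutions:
 g(z) = C1 + C2*erfi(sqrt(3)*z/3)


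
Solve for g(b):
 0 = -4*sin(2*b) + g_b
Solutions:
 g(b) = C1 - 2*cos(2*b)


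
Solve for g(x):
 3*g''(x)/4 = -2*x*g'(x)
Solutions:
 g(x) = C1 + C2*erf(2*sqrt(3)*x/3)


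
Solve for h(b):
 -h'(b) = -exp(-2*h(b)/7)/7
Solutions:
 h(b) = 7*log(-sqrt(C1 + b)) - 7*log(7) + 7*log(2)/2
 h(b) = 7*log(C1 + b)/2 - 7*log(7) + 7*log(2)/2


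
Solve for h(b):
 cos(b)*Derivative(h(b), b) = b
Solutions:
 h(b) = C1 + Integral(b/cos(b), b)


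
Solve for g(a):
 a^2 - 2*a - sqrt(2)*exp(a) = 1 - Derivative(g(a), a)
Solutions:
 g(a) = C1 - a^3/3 + a^2 + a + sqrt(2)*exp(a)


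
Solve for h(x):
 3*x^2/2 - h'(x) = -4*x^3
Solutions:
 h(x) = C1 + x^4 + x^3/2


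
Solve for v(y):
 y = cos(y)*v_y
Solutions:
 v(y) = C1 + Integral(y/cos(y), y)


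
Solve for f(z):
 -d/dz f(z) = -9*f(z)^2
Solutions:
 f(z) = -1/(C1 + 9*z)


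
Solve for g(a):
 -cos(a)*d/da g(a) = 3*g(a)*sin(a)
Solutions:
 g(a) = C1*cos(a)^3


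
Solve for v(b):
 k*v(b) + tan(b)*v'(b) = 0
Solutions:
 v(b) = C1*exp(-k*log(sin(b)))


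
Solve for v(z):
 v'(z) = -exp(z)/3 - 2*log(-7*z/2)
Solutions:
 v(z) = C1 - 2*z*log(-z) + 2*z*(-log(7) + log(2) + 1) - exp(z)/3


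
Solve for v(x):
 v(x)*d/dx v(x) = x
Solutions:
 v(x) = -sqrt(C1 + x^2)
 v(x) = sqrt(C1 + x^2)


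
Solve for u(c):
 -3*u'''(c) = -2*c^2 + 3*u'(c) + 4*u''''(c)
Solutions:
 u(c) = C1 + C2*exp(c*(-2 + (4*sqrt(39) + 25)^(-1/3) + (4*sqrt(39) + 25)^(1/3))/8)*sin(sqrt(3)*c*(-(4*sqrt(39) + 25)^(1/3) + (4*sqrt(39) + 25)^(-1/3))/8) + C3*exp(c*(-2 + (4*sqrt(39) + 25)^(-1/3) + (4*sqrt(39) + 25)^(1/3))/8)*cos(sqrt(3)*c*(-(4*sqrt(39) + 25)^(1/3) + (4*sqrt(39) + 25)^(-1/3))/8) + C4*exp(-c*((4*sqrt(39) + 25)^(-1/3) + 1 + (4*sqrt(39) + 25)^(1/3))/4) + 2*c^3/9 - 4*c/3


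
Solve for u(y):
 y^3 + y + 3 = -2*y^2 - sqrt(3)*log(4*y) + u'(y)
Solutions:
 u(y) = C1 + y^4/4 + 2*y^3/3 + y^2/2 + sqrt(3)*y*log(y) - sqrt(3)*y + 2*sqrt(3)*y*log(2) + 3*y


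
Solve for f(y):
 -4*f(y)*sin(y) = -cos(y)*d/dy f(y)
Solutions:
 f(y) = C1/cos(y)^4


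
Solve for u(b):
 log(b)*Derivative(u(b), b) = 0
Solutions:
 u(b) = C1


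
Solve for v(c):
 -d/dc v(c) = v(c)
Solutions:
 v(c) = C1*exp(-c)


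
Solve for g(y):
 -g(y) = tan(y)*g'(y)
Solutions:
 g(y) = C1/sin(y)


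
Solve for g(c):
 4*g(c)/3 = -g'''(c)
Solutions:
 g(c) = C3*exp(-6^(2/3)*c/3) + (C1*sin(2^(2/3)*3^(1/6)*c/2) + C2*cos(2^(2/3)*3^(1/6)*c/2))*exp(6^(2/3)*c/6)


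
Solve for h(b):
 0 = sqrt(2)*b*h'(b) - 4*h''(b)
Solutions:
 h(b) = C1 + C2*erfi(2^(3/4)*b/4)


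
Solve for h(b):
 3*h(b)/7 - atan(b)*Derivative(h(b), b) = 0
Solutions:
 h(b) = C1*exp(3*Integral(1/atan(b), b)/7)


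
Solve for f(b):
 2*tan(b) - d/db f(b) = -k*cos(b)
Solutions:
 f(b) = C1 + k*sin(b) - 2*log(cos(b))


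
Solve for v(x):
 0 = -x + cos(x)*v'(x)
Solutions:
 v(x) = C1 + Integral(x/cos(x), x)


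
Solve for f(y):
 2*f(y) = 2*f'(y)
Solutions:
 f(y) = C1*exp(y)


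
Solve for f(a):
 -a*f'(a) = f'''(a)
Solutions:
 f(a) = C1 + Integral(C2*airyai(-a) + C3*airybi(-a), a)


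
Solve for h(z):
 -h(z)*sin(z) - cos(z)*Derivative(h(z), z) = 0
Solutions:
 h(z) = C1*cos(z)


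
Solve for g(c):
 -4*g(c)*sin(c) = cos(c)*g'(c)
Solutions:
 g(c) = C1*cos(c)^4


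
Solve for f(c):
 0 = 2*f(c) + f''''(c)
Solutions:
 f(c) = (C1*sin(2^(3/4)*c/2) + C2*cos(2^(3/4)*c/2))*exp(-2^(3/4)*c/2) + (C3*sin(2^(3/4)*c/2) + C4*cos(2^(3/4)*c/2))*exp(2^(3/4)*c/2)


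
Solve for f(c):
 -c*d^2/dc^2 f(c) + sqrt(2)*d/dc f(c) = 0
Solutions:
 f(c) = C1 + C2*c^(1 + sqrt(2))


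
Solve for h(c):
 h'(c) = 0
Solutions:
 h(c) = C1


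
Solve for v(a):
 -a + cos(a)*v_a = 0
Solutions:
 v(a) = C1 + Integral(a/cos(a), a)


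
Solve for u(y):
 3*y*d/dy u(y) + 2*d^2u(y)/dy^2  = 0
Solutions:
 u(y) = C1 + C2*erf(sqrt(3)*y/2)


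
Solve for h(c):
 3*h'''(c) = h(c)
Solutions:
 h(c) = C3*exp(3^(2/3)*c/3) + (C1*sin(3^(1/6)*c/2) + C2*cos(3^(1/6)*c/2))*exp(-3^(2/3)*c/6)


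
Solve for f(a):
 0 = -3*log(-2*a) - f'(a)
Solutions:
 f(a) = C1 - 3*a*log(-a) + 3*a*(1 - log(2))


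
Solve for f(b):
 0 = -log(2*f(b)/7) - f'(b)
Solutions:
 Integral(1/(log(_y) - log(7) + log(2)), (_y, f(b))) = C1 - b


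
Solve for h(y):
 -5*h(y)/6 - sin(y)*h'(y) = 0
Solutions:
 h(y) = C1*(cos(y) + 1)^(5/12)/(cos(y) - 1)^(5/12)


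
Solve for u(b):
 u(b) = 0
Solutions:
 u(b) = 0


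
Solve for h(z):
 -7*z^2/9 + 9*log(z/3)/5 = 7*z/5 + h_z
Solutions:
 h(z) = C1 - 7*z^3/27 - 7*z^2/10 + 9*z*log(z)/5 - 9*z*log(3)/5 - 9*z/5


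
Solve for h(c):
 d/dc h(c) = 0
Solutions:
 h(c) = C1


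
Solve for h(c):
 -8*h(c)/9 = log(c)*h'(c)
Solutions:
 h(c) = C1*exp(-8*li(c)/9)


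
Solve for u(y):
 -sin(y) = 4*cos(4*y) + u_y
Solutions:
 u(y) = C1 - sin(4*y) + cos(y)


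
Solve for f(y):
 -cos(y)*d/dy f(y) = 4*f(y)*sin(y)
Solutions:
 f(y) = C1*cos(y)^4


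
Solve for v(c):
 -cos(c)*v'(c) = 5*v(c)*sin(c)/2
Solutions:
 v(c) = C1*cos(c)^(5/2)


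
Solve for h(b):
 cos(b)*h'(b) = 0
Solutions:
 h(b) = C1


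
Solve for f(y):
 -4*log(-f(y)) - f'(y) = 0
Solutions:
 -li(-f(y)) = C1 - 4*y


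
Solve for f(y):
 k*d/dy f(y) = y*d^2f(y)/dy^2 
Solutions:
 f(y) = C1 + y^(re(k) + 1)*(C2*sin(log(y)*Abs(im(k))) + C3*cos(log(y)*im(k)))


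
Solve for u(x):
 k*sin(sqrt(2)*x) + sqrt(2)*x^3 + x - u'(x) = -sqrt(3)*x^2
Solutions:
 u(x) = C1 - sqrt(2)*k*cos(sqrt(2)*x)/2 + sqrt(2)*x^4/4 + sqrt(3)*x^3/3 + x^2/2


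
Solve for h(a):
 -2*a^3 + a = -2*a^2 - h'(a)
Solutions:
 h(a) = C1 + a^4/2 - 2*a^3/3 - a^2/2


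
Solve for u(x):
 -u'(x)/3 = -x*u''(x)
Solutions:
 u(x) = C1 + C2*x^(4/3)


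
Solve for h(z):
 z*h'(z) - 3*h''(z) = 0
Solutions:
 h(z) = C1 + C2*erfi(sqrt(6)*z/6)


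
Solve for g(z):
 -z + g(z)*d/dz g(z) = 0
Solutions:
 g(z) = -sqrt(C1 + z^2)
 g(z) = sqrt(C1 + z^2)


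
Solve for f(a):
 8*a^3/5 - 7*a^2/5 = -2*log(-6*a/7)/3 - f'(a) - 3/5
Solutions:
 f(a) = C1 - 2*a^4/5 + 7*a^3/15 - 2*a*log(-a)/3 + a*(-10*log(6) + 1 + 10*log(7))/15


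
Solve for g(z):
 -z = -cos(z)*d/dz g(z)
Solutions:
 g(z) = C1 + Integral(z/cos(z), z)


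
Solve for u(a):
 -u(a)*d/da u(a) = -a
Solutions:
 u(a) = -sqrt(C1 + a^2)
 u(a) = sqrt(C1 + a^2)


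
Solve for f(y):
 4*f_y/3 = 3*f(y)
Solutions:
 f(y) = C1*exp(9*y/4)


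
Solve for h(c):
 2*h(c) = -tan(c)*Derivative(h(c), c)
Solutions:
 h(c) = C1/sin(c)^2


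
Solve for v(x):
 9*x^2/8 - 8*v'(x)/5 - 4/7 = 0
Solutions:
 v(x) = C1 + 15*x^3/64 - 5*x/14


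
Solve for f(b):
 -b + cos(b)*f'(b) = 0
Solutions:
 f(b) = C1 + Integral(b/cos(b), b)


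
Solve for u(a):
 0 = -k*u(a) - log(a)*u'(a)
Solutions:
 u(a) = C1*exp(-k*li(a))


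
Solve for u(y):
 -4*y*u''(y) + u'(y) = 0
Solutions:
 u(y) = C1 + C2*y^(5/4)


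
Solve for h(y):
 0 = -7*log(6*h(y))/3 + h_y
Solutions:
 -3*Integral(1/(log(_y) + log(6)), (_y, h(y)))/7 = C1 - y


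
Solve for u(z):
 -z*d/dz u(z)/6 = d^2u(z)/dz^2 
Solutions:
 u(z) = C1 + C2*erf(sqrt(3)*z/6)


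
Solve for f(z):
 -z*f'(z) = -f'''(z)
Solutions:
 f(z) = C1 + Integral(C2*airyai(z) + C3*airybi(z), z)


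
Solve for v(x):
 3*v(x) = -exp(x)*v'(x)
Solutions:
 v(x) = C1*exp(3*exp(-x))


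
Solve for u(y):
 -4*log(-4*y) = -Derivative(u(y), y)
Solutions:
 u(y) = C1 + 4*y*log(-y) + 4*y*(-1 + 2*log(2))


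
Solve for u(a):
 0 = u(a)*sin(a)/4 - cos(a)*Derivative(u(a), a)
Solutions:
 u(a) = C1/cos(a)^(1/4)


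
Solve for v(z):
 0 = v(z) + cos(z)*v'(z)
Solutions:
 v(z) = C1*sqrt(sin(z) - 1)/sqrt(sin(z) + 1)


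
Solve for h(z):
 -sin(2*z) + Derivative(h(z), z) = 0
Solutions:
 h(z) = C1 - cos(2*z)/2


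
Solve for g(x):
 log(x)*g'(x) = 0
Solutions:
 g(x) = C1


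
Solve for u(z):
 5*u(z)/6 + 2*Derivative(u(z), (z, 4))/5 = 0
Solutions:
 u(z) = (C1*sin(3^(3/4)*sqrt(5)*z/6) + C2*cos(3^(3/4)*sqrt(5)*z/6))*exp(-3^(3/4)*sqrt(5)*z/6) + (C3*sin(3^(3/4)*sqrt(5)*z/6) + C4*cos(3^(3/4)*sqrt(5)*z/6))*exp(3^(3/4)*sqrt(5)*z/6)


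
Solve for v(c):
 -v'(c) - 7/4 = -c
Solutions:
 v(c) = C1 + c^2/2 - 7*c/4


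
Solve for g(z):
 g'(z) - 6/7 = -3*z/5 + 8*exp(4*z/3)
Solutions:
 g(z) = C1 - 3*z^2/10 + 6*z/7 + 6*exp(4*z/3)


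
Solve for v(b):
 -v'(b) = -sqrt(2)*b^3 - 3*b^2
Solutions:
 v(b) = C1 + sqrt(2)*b^4/4 + b^3


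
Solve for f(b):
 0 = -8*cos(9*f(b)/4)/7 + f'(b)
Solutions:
 -8*b/7 - 2*log(sin(9*f(b)/4) - 1)/9 + 2*log(sin(9*f(b)/4) + 1)/9 = C1


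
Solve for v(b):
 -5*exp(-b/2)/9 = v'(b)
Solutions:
 v(b) = C1 + 10*exp(-b/2)/9


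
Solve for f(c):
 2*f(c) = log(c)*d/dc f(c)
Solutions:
 f(c) = C1*exp(2*li(c))


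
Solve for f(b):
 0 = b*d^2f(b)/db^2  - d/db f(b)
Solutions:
 f(b) = C1 + C2*b^2


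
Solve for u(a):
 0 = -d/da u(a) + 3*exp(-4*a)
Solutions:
 u(a) = C1 - 3*exp(-4*a)/4


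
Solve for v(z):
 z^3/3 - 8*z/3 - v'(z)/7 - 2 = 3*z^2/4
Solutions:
 v(z) = C1 + 7*z^4/12 - 7*z^3/4 - 28*z^2/3 - 14*z


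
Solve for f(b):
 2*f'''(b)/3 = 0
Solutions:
 f(b) = C1 + C2*b + C3*b^2


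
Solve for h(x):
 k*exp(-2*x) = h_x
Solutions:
 h(x) = C1 - k*exp(-2*x)/2


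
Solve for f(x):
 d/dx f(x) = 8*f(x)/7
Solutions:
 f(x) = C1*exp(8*x/7)


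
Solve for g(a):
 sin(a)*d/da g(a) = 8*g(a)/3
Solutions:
 g(a) = C1*(cos(a) - 1)^(4/3)/(cos(a) + 1)^(4/3)


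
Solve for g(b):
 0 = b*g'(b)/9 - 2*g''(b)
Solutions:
 g(b) = C1 + C2*erfi(b/6)


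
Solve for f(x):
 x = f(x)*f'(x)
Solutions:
 f(x) = -sqrt(C1 + x^2)
 f(x) = sqrt(C1 + x^2)


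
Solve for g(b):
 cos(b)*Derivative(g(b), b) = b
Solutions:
 g(b) = C1 + Integral(b/cos(b), b)


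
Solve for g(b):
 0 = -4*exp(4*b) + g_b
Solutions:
 g(b) = C1 + exp(4*b)


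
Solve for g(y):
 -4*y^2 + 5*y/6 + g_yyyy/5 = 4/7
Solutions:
 g(y) = C1 + C2*y + C3*y^2 + C4*y^3 + y^6/18 - 5*y^5/144 + 5*y^4/42


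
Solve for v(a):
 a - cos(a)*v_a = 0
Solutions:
 v(a) = C1 + Integral(a/cos(a), a)


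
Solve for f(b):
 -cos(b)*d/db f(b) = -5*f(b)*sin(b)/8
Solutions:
 f(b) = C1/cos(b)^(5/8)


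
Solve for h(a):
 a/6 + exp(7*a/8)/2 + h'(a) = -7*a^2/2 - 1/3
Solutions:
 h(a) = C1 - 7*a^3/6 - a^2/12 - a/3 - 4*exp(7*a/8)/7


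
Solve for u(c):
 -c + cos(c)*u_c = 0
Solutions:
 u(c) = C1 + Integral(c/cos(c), c)


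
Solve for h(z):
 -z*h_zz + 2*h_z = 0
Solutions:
 h(z) = C1 + C2*z^3


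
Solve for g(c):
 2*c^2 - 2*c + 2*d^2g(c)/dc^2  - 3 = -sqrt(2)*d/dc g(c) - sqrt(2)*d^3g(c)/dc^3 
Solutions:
 g(c) = C1 - sqrt(2)*c^3/3 + sqrt(2)*c^2/2 + 2*c^2 - 2*c - sqrt(2)*c/2 + (C2*sin(sqrt(2)*c/2) + C3*cos(sqrt(2)*c/2))*exp(-sqrt(2)*c/2)


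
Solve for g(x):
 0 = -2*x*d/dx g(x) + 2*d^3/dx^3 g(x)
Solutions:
 g(x) = C1 + Integral(C2*airyai(x) + C3*airybi(x), x)


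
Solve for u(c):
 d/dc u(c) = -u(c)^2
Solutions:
 u(c) = 1/(C1 + c)


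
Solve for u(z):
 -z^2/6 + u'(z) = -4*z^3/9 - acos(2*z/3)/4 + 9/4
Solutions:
 u(z) = C1 - z^4/9 + z^3/18 - z*acos(2*z/3)/4 + 9*z/4 + sqrt(9 - 4*z^2)/8


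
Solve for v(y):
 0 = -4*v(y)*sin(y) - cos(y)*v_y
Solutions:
 v(y) = C1*cos(y)^4


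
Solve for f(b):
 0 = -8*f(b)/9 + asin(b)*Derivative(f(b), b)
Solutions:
 f(b) = C1*exp(8*Integral(1/asin(b), b)/9)


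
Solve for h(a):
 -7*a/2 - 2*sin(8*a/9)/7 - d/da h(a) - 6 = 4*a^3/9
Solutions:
 h(a) = C1 - a^4/9 - 7*a^2/4 - 6*a + 9*cos(8*a/9)/28


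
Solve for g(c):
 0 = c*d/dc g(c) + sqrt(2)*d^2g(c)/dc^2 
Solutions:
 g(c) = C1 + C2*erf(2^(1/4)*c/2)


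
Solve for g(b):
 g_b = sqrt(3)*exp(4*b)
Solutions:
 g(b) = C1 + sqrt(3)*exp(4*b)/4


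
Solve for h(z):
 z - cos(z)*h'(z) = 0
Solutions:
 h(z) = C1 + Integral(z/cos(z), z)


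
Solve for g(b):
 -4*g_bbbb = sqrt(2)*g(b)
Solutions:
 g(b) = (C1*sin(2^(1/8)*b/2) + C2*cos(2^(1/8)*b/2))*exp(-2^(1/8)*b/2) + (C3*sin(2^(1/8)*b/2) + C4*cos(2^(1/8)*b/2))*exp(2^(1/8)*b/2)


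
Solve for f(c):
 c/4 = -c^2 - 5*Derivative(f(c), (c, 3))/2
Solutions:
 f(c) = C1 + C2*c + C3*c^2 - c^5/150 - c^4/240


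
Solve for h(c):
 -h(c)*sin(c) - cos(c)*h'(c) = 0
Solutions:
 h(c) = C1*cos(c)


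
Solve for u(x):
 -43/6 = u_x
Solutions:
 u(x) = C1 - 43*x/6


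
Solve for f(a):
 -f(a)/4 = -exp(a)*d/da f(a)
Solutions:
 f(a) = C1*exp(-exp(-a)/4)


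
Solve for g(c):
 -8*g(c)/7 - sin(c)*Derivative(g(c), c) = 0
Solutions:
 g(c) = C1*(cos(c) + 1)^(4/7)/(cos(c) - 1)^(4/7)


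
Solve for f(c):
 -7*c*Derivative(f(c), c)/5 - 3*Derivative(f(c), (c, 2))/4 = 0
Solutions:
 f(c) = C1 + C2*erf(sqrt(210)*c/15)


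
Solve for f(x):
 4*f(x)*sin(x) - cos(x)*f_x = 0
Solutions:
 f(x) = C1/cos(x)^4


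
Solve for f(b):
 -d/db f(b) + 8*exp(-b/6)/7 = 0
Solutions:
 f(b) = C1 - 48*exp(-b/6)/7


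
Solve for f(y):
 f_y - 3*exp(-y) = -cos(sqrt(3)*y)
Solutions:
 f(y) = C1 - sqrt(3)*sin(sqrt(3)*y)/3 - 3*exp(-y)


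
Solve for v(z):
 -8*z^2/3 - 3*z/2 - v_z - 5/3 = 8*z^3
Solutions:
 v(z) = C1 - 2*z^4 - 8*z^3/9 - 3*z^2/4 - 5*z/3


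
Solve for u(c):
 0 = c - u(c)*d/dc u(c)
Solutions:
 u(c) = -sqrt(C1 + c^2)
 u(c) = sqrt(C1 + c^2)


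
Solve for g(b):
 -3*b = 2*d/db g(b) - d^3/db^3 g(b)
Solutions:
 g(b) = C1 + C2*exp(-sqrt(2)*b) + C3*exp(sqrt(2)*b) - 3*b^2/4


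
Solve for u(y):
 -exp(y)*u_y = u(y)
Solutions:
 u(y) = C1*exp(exp(-y))


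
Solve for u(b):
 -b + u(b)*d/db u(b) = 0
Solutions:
 u(b) = -sqrt(C1 + b^2)
 u(b) = sqrt(C1 + b^2)


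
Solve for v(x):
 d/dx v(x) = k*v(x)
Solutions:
 v(x) = C1*exp(k*x)


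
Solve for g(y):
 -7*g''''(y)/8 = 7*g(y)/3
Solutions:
 g(y) = (C1*sin(2^(1/4)*3^(3/4)*y/3) + C2*cos(2^(1/4)*3^(3/4)*y/3))*exp(-2^(1/4)*3^(3/4)*y/3) + (C3*sin(2^(1/4)*3^(3/4)*y/3) + C4*cos(2^(1/4)*3^(3/4)*y/3))*exp(2^(1/4)*3^(3/4)*y/3)


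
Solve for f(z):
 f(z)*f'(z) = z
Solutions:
 f(z) = -sqrt(C1 + z^2)
 f(z) = sqrt(C1 + z^2)


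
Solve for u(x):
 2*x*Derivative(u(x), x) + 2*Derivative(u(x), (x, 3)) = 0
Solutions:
 u(x) = C1 + Integral(C2*airyai(-x) + C3*airybi(-x), x)


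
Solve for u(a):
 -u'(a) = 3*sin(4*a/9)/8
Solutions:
 u(a) = C1 + 27*cos(4*a/9)/32


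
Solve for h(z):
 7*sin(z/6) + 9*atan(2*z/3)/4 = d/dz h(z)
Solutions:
 h(z) = C1 + 9*z*atan(2*z/3)/4 - 27*log(4*z^2 + 9)/16 - 42*cos(z/6)


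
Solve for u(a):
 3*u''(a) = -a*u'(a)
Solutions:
 u(a) = C1 + C2*erf(sqrt(6)*a/6)


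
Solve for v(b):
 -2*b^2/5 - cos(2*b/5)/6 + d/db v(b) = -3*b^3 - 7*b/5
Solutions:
 v(b) = C1 - 3*b^4/4 + 2*b^3/15 - 7*b^2/10 + 5*sin(2*b/5)/12


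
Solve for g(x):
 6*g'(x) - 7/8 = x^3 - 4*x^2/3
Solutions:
 g(x) = C1 + x^4/24 - 2*x^3/27 + 7*x/48


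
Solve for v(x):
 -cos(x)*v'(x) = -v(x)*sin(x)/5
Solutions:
 v(x) = C1/cos(x)^(1/5)


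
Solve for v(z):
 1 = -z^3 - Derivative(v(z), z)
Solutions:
 v(z) = C1 - z^4/4 - z


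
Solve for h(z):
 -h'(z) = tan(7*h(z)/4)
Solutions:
 h(z) = -4*asin(C1*exp(-7*z/4))/7 + 4*pi/7
 h(z) = 4*asin(C1*exp(-7*z/4))/7


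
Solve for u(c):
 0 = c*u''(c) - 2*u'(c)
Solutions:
 u(c) = C1 + C2*c^3


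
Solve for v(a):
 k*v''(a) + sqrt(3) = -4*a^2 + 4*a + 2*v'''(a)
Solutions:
 v(a) = C1 + C2*a + C3*exp(a*k/2) - a^4/(3*k) + 2*a^3*(1 - 4/k)/(3*k) + a^2*(-sqrt(3)/2 + 4/k - 16/k^2)/k


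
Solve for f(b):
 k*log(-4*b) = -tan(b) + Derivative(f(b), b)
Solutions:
 f(b) = C1 + b*k*(log(-b) - 1) + 2*b*k*log(2) - log(cos(b))


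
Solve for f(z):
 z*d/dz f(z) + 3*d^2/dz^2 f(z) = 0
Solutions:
 f(z) = C1 + C2*erf(sqrt(6)*z/6)


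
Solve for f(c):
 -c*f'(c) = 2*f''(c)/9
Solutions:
 f(c) = C1 + C2*erf(3*c/2)


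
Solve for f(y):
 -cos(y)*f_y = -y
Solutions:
 f(y) = C1 + Integral(y/cos(y), y)


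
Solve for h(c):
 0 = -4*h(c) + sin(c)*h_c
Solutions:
 h(c) = C1*(cos(c)^2 - 2*cos(c) + 1)/(cos(c)^2 + 2*cos(c) + 1)


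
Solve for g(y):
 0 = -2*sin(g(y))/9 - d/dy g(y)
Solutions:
 2*y/9 + log(cos(g(y)) - 1)/2 - log(cos(g(y)) + 1)/2 = C1


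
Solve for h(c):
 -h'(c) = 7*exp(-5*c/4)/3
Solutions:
 h(c) = C1 + 28*exp(-5*c/4)/15


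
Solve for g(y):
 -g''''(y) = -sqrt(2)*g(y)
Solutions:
 g(y) = C1*exp(-2^(1/8)*y) + C2*exp(2^(1/8)*y) + C3*sin(2^(1/8)*y) + C4*cos(2^(1/8)*y)


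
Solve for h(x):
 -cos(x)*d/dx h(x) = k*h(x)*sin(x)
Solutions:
 h(x) = C1*exp(k*log(cos(x)))


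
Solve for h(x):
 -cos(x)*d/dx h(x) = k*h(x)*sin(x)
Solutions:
 h(x) = C1*exp(k*log(cos(x)))


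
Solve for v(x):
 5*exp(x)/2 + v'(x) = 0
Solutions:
 v(x) = C1 - 5*exp(x)/2


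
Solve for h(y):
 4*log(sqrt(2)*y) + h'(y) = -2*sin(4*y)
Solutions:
 h(y) = C1 - 4*y*log(y) - 2*y*log(2) + 4*y + cos(4*y)/2


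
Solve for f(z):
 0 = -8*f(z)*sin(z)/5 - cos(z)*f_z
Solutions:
 f(z) = C1*cos(z)^(8/5)


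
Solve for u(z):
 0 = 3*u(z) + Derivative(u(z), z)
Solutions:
 u(z) = C1*exp(-3*z)


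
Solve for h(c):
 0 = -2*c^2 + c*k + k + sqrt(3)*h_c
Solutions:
 h(c) = C1 + 2*sqrt(3)*c^3/9 - sqrt(3)*c^2*k/6 - sqrt(3)*c*k/3


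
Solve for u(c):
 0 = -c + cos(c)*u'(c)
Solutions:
 u(c) = C1 + Integral(c/cos(c), c)


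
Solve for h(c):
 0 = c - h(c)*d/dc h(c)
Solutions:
 h(c) = -sqrt(C1 + c^2)
 h(c) = sqrt(C1 + c^2)


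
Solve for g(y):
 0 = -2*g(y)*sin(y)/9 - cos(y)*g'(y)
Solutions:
 g(y) = C1*cos(y)^(2/9)


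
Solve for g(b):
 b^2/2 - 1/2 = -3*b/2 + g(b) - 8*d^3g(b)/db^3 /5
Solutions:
 g(b) = C3*exp(5^(1/3)*b/2) + b^2/2 + 3*b/2 + (C1*sin(sqrt(3)*5^(1/3)*b/4) + C2*cos(sqrt(3)*5^(1/3)*b/4))*exp(-5^(1/3)*b/4) - 1/2


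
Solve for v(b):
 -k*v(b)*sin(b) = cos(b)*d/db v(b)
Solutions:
 v(b) = C1*exp(k*log(cos(b)))


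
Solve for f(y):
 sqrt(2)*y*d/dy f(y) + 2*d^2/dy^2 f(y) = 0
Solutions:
 f(y) = C1 + C2*erf(2^(1/4)*y/2)


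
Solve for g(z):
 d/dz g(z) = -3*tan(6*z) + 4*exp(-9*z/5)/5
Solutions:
 g(z) = C1 - log(tan(6*z)^2 + 1)/4 - 4*exp(-9*z/5)/9


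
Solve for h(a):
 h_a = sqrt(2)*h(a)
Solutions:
 h(a) = C1*exp(sqrt(2)*a)


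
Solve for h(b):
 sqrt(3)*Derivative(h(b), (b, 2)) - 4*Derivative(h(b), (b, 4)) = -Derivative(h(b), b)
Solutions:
 h(b) = C1 + C2*exp(-b*(3^(5/6)/(sqrt(9 - sqrt(3)) + 3)^(1/3) + 3^(2/3)*(sqrt(9 - sqrt(3)) + 3)^(1/3))/12)*sin(b*(-3^(1/6)*(sqrt(9 - sqrt(3)) + 3)^(1/3) + 3^(1/3)/(sqrt(9 - sqrt(3)) + 3)^(1/3))/4) + C3*exp(-b*(3^(5/6)/(sqrt(9 - sqrt(3)) + 3)^(1/3) + 3^(2/3)*(sqrt(9 - sqrt(3)) + 3)^(1/3))/12)*cos(b*(-3^(1/6)*(sqrt(9 - sqrt(3)) + 3)^(1/3) + 3^(1/3)/(sqrt(9 - sqrt(3)) + 3)^(1/3))/4) + C4*exp(b*(3^(5/6)/(sqrt(9 - sqrt(3)) + 3)^(1/3) + 3^(2/3)*(sqrt(9 - sqrt(3)) + 3)^(1/3))/6)


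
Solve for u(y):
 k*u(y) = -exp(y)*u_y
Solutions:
 u(y) = C1*exp(k*exp(-y))


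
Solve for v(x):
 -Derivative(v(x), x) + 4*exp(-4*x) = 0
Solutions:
 v(x) = C1 - exp(-4*x)


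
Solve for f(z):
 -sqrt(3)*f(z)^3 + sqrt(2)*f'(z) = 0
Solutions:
 f(z) = -sqrt(-1/(C1 + sqrt(6)*z))
 f(z) = sqrt(-1/(C1 + sqrt(6)*z))


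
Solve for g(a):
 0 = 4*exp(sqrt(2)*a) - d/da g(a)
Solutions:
 g(a) = C1 + 2*sqrt(2)*exp(sqrt(2)*a)


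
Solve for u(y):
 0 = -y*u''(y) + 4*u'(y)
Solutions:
 u(y) = C1 + C2*y^5


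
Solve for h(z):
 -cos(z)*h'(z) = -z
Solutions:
 h(z) = C1 + Integral(z/cos(z), z)


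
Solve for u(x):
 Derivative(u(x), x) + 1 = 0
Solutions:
 u(x) = C1 - x


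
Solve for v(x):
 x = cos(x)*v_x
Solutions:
 v(x) = C1 + Integral(x/cos(x), x)


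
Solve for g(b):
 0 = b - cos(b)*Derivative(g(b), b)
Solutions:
 g(b) = C1 + Integral(b/cos(b), b)


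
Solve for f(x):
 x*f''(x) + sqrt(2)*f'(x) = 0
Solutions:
 f(x) = C1 + C2*x^(1 - sqrt(2))


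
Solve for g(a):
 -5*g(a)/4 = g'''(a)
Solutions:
 g(a) = C3*exp(-10^(1/3)*a/2) + (C1*sin(10^(1/3)*sqrt(3)*a/4) + C2*cos(10^(1/3)*sqrt(3)*a/4))*exp(10^(1/3)*a/4)


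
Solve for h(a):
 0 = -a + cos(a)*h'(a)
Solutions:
 h(a) = C1 + Integral(a/cos(a), a)


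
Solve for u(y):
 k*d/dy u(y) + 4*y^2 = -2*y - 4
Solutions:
 u(y) = C1 - 4*y^3/(3*k) - y^2/k - 4*y/k


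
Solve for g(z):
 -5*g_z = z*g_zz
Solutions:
 g(z) = C1 + C2/z^4


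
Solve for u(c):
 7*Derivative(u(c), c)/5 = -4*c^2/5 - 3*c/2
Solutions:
 u(c) = C1 - 4*c^3/21 - 15*c^2/28


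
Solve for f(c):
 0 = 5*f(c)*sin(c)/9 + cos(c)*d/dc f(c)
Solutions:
 f(c) = C1*cos(c)^(5/9)


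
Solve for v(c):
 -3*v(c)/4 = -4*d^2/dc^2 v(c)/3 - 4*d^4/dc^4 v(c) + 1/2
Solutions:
 v(c) = C1*exp(-sqrt(3)*c*sqrt(-2 + sqrt(31))/6) + C2*exp(sqrt(3)*c*sqrt(-2 + sqrt(31))/6) + C3*sin(sqrt(3)*c*sqrt(2 + sqrt(31))/6) + C4*cos(sqrt(3)*c*sqrt(2 + sqrt(31))/6) - 2/3


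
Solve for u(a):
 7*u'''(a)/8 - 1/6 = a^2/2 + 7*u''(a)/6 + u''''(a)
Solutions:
 u(a) = C1 + C2*a - a^4/28 - 3*a^3/28 + 43*a^2/784 + (C3*sin(sqrt(2247)*a/48) + C4*cos(sqrt(2247)*a/48))*exp(7*a/16)


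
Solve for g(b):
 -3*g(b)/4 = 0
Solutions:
 g(b) = 0


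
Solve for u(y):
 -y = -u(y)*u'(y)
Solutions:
 u(y) = -sqrt(C1 + y^2)
 u(y) = sqrt(C1 + y^2)


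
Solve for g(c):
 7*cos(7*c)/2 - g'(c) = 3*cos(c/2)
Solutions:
 g(c) = C1 - 6*sin(c/2) + sin(7*c)/2


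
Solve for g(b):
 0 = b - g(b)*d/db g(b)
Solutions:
 g(b) = -sqrt(C1 + b^2)
 g(b) = sqrt(C1 + b^2)


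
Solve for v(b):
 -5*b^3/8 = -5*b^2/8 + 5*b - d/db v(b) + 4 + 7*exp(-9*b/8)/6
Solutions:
 v(b) = C1 + 5*b^4/32 - 5*b^3/24 + 5*b^2/2 + 4*b - 28*exp(-9*b/8)/27


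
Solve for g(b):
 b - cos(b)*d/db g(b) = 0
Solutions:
 g(b) = C1 + Integral(b/cos(b), b)


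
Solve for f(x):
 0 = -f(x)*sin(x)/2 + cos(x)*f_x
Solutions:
 f(x) = C1/sqrt(cos(x))


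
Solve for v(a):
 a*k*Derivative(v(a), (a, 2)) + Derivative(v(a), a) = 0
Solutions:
 v(a) = C1 + a^(((re(k) - 1)*re(k) + im(k)^2)/(re(k)^2 + im(k)^2))*(C2*sin(log(a)*Abs(im(k))/(re(k)^2 + im(k)^2)) + C3*cos(log(a)*im(k)/(re(k)^2 + im(k)^2)))


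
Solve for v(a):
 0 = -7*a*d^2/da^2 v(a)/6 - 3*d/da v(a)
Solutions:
 v(a) = C1 + C2/a^(11/7)


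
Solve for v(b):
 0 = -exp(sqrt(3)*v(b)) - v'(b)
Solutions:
 v(b) = sqrt(3)*(2*log(1/(C1 + b)) - log(3))/6


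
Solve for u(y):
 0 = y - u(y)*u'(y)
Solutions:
 u(y) = -sqrt(C1 + y^2)
 u(y) = sqrt(C1 + y^2)


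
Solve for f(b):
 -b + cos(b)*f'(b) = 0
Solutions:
 f(b) = C1 + Integral(b/cos(b), b)


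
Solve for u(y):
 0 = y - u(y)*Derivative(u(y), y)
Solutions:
 u(y) = -sqrt(C1 + y^2)
 u(y) = sqrt(C1 + y^2)


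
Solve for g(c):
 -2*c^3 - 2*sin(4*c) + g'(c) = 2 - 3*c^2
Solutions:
 g(c) = C1 + c^4/2 - c^3 + 2*c - cos(4*c)/2


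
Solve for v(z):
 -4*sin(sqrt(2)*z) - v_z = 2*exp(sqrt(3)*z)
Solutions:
 v(z) = C1 - 2*sqrt(3)*exp(sqrt(3)*z)/3 + 2*sqrt(2)*cos(sqrt(2)*z)


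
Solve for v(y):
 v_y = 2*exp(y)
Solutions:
 v(y) = C1 + 2*exp(y)


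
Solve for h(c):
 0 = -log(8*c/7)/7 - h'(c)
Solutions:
 h(c) = C1 - c*log(c)/7 - 3*c*log(2)/7 + c/7 + c*log(7)/7


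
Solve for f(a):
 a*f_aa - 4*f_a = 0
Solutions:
 f(a) = C1 + C2*a^5


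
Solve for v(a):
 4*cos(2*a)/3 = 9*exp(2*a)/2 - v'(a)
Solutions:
 v(a) = C1 + 9*exp(2*a)/4 - 2*sin(2*a)/3


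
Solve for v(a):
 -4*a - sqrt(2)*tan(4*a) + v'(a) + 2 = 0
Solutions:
 v(a) = C1 + 2*a^2 - 2*a - sqrt(2)*log(cos(4*a))/4


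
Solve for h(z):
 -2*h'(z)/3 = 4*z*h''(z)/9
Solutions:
 h(z) = C1 + C2/sqrt(z)


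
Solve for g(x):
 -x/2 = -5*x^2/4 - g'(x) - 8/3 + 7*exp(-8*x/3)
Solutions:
 g(x) = C1 - 5*x^3/12 + x^2/4 - 8*x/3 - 21*exp(-8*x/3)/8


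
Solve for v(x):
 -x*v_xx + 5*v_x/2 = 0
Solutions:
 v(x) = C1 + C2*x^(7/2)


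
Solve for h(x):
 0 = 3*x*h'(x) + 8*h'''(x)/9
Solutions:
 h(x) = C1 + Integral(C2*airyai(-3*x/2) + C3*airybi(-3*x/2), x)


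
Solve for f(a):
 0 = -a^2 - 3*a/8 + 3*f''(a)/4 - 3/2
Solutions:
 f(a) = C1 + C2*a + a^4/9 + a^3/12 + a^2


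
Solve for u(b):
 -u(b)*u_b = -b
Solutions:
 u(b) = -sqrt(C1 + b^2)
 u(b) = sqrt(C1 + b^2)


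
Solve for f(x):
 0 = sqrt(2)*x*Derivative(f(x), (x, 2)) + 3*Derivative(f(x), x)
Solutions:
 f(x) = C1 + C2*x^(1 - 3*sqrt(2)/2)


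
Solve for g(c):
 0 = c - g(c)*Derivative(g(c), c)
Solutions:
 g(c) = -sqrt(C1 + c^2)
 g(c) = sqrt(C1 + c^2)


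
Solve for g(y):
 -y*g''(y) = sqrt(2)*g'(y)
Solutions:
 g(y) = C1 + C2*y^(1 - sqrt(2))


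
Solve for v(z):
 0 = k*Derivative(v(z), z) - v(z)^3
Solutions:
 v(z) = -sqrt(2)*sqrt(-k/(C1*k + z))/2
 v(z) = sqrt(2)*sqrt(-k/(C1*k + z))/2


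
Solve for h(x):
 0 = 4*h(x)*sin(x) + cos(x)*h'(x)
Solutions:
 h(x) = C1*cos(x)^4


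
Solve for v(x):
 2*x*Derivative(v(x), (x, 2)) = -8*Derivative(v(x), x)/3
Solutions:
 v(x) = C1 + C2/x^(1/3)


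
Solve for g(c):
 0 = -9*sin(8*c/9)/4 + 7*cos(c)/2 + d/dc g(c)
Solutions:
 g(c) = C1 - 7*sin(c)/2 - 81*cos(8*c/9)/32


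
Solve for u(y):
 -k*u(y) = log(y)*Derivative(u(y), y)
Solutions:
 u(y) = C1*exp(-k*li(y))


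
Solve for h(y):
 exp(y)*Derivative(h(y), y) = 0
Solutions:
 h(y) = C1


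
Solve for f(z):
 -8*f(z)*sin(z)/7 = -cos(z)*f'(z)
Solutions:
 f(z) = C1/cos(z)^(8/7)


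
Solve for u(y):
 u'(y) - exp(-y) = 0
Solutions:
 u(y) = C1 - exp(-y)


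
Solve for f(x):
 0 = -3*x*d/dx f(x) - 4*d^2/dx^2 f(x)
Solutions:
 f(x) = C1 + C2*erf(sqrt(6)*x/4)


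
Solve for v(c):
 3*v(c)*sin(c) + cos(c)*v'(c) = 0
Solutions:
 v(c) = C1*cos(c)^3


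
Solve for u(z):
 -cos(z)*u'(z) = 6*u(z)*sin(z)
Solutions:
 u(z) = C1*cos(z)^6


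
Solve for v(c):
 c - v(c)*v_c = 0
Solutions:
 v(c) = -sqrt(C1 + c^2)
 v(c) = sqrt(C1 + c^2)


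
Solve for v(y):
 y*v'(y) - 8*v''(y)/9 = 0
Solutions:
 v(y) = C1 + C2*erfi(3*y/4)


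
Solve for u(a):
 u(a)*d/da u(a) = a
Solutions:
 u(a) = -sqrt(C1 + a^2)
 u(a) = sqrt(C1 + a^2)


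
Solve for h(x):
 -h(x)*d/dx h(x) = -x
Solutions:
 h(x) = -sqrt(C1 + x^2)
 h(x) = sqrt(C1 + x^2)


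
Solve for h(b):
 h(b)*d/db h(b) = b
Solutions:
 h(b) = -sqrt(C1 + b^2)
 h(b) = sqrt(C1 + b^2)


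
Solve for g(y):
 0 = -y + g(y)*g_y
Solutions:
 g(y) = -sqrt(C1 + y^2)
 g(y) = sqrt(C1 + y^2)


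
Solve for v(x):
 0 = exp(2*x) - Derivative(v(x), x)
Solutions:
 v(x) = C1 + exp(2*x)/2


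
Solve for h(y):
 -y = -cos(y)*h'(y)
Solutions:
 h(y) = C1 + Integral(y/cos(y), y)


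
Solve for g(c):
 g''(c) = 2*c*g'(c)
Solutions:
 g(c) = C1 + C2*erfi(c)


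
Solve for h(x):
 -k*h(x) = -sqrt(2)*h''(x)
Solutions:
 h(x) = C1*exp(-2^(3/4)*sqrt(k)*x/2) + C2*exp(2^(3/4)*sqrt(k)*x/2)


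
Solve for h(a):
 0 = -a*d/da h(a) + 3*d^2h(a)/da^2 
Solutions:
 h(a) = C1 + C2*erfi(sqrt(6)*a/6)


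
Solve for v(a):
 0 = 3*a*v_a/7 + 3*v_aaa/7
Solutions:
 v(a) = C1 + Integral(C2*airyai(-a) + C3*airybi(-a), a)


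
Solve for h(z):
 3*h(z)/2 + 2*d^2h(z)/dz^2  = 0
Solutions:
 h(z) = C1*sin(sqrt(3)*z/2) + C2*cos(sqrt(3)*z/2)


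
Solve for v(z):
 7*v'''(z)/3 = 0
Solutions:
 v(z) = C1 + C2*z + C3*z^2


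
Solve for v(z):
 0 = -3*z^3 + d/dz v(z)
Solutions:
 v(z) = C1 + 3*z^4/4


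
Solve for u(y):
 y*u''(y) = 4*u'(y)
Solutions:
 u(y) = C1 + C2*y^5


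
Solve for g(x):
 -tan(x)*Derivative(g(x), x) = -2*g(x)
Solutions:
 g(x) = C1*sin(x)^2


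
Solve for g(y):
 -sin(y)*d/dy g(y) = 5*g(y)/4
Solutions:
 g(y) = C1*(cos(y) + 1)^(5/8)/(cos(y) - 1)^(5/8)


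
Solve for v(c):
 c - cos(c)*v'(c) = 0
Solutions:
 v(c) = C1 + Integral(c/cos(c), c)


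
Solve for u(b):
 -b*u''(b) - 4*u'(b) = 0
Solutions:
 u(b) = C1 + C2/b^3


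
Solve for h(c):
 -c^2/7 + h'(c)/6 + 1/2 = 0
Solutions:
 h(c) = C1 + 2*c^3/7 - 3*c


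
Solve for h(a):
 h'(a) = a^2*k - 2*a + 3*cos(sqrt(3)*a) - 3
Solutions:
 h(a) = C1 + a^3*k/3 - a^2 - 3*a + sqrt(3)*sin(sqrt(3)*a)


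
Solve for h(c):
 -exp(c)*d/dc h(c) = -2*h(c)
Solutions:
 h(c) = C1*exp(-2*exp(-c))


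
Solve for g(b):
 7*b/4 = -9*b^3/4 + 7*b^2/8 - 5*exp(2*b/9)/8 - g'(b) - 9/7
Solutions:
 g(b) = C1 - 9*b^4/16 + 7*b^3/24 - 7*b^2/8 - 9*b/7 - 45*exp(2*b/9)/16


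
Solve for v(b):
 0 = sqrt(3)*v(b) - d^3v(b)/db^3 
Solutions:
 v(b) = C3*exp(3^(1/6)*b) + (C1*sin(3^(2/3)*b/2) + C2*cos(3^(2/3)*b/2))*exp(-3^(1/6)*b/2)


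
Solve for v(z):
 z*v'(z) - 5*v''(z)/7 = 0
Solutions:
 v(z) = C1 + C2*erfi(sqrt(70)*z/10)


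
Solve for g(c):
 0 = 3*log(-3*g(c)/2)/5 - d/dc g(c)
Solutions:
 -5*Integral(1/(log(-_y) - log(2) + log(3)), (_y, g(c)))/3 = C1 - c


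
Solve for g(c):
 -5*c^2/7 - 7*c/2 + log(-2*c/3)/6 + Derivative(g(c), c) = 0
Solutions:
 g(c) = C1 + 5*c^3/21 + 7*c^2/4 - c*log(-c)/6 + c*(-log(2) + 1 + log(3))/6


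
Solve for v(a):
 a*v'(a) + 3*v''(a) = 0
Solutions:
 v(a) = C1 + C2*erf(sqrt(6)*a/6)
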